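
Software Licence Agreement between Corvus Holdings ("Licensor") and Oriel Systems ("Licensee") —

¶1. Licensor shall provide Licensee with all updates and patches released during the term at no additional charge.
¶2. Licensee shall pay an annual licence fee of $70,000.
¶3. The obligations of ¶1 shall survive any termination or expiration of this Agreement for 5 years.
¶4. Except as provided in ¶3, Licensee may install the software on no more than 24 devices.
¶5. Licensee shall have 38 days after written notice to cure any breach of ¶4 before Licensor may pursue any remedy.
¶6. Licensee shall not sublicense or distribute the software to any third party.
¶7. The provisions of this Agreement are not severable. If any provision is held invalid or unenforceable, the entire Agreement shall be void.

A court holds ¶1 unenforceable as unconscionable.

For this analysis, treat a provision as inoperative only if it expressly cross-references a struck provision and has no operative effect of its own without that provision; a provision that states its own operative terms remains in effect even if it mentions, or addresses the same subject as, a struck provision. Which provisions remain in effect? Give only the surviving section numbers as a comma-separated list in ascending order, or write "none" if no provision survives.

¶1 is struck. The only function of ¶3 is the survival period for ¶1, so it cannot stand once ¶1 is removed. ¶7 provides that the Agreement is not severable, so the invalidity of any one provision voids the entire Agreement. No provision of the Agreement survives.

none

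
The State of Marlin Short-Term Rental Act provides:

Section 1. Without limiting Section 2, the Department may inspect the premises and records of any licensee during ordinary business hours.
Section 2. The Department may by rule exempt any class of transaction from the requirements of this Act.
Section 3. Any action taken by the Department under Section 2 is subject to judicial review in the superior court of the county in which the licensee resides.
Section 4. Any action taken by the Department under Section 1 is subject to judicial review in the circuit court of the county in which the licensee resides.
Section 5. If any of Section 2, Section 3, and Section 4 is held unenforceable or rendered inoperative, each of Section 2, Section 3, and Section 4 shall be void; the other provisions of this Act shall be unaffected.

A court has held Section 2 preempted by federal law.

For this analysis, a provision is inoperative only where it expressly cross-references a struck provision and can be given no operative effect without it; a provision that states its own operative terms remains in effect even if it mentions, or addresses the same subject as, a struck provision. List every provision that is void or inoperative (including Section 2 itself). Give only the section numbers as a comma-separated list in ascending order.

Section 2 is struck. Section 3 merely fixes the judicial-review right for Section 2; with Section 2 gone it has nothing to operate on and falls away. Although Section 1 refers to Section 2, its operative terms do not depend on Section 2, so it remains in effect. Section 5 declares Section 2, Section 3, and Section 4 mutually dependent; since one of them has fallen, all of them are of no effect. That brings down Section 4 as well. The remainder continues in force under Section 5. Section 1 and Section 5 remain in effect.

2, 3, 4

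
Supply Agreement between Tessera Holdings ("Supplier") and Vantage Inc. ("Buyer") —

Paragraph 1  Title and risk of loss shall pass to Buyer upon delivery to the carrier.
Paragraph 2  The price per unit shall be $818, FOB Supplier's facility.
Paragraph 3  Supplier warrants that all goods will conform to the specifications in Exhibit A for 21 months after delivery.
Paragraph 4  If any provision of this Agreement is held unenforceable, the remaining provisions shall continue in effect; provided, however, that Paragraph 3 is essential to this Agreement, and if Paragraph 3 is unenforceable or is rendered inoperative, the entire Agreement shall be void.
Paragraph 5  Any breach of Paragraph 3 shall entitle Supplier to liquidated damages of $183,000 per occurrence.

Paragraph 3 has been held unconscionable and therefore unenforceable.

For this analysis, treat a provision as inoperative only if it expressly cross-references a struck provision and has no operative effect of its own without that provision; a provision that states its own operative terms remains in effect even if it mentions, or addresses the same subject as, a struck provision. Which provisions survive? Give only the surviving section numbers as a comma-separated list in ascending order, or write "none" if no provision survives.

Paragraph 3 is struck. Paragraph 5 has no operative effect of its own apart from Paragraph 3 and is therefore inoperative. Paragraph 4 makes Paragraph 3 an essential term, and Paragraph 3 is the provision held invalid; under Paragraph 4, the entire Agreement is therefore void. No provision of the Agreement survives.

none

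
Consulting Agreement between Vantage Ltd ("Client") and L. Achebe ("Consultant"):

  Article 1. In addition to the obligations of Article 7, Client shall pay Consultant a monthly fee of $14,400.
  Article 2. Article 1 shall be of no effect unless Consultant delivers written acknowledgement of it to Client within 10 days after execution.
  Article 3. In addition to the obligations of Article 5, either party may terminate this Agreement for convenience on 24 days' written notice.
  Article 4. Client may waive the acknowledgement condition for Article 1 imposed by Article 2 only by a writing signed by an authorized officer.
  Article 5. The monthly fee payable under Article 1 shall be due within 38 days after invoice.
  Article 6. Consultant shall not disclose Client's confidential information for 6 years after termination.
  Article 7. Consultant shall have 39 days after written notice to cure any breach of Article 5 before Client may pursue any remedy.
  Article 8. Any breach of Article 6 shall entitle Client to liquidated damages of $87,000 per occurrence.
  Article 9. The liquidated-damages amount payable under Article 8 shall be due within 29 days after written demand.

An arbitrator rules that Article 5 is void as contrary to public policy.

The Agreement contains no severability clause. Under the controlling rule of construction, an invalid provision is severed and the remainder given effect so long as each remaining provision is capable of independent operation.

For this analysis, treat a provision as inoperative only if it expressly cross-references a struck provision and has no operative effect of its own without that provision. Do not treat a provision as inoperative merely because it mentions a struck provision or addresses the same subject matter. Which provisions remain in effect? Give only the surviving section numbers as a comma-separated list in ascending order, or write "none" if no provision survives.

1, 2, 3, 4, 6, 8, 9

Article 5 is struck. Article 7 merely fixes the cure period for breach of Article 5; with Article 5 gone it has nothing to operate on and falls away. Although Article 3 refers to Article 5, its operative terms do not depend on Article 5, so it remains in effect. Although Article 1 refers to Article 7, its operative terms do not depend on Article 7, so it remains in effect. Under the stated default rule, only provisions that cannot operate independently fall away; the rest are enforced. Article 1, Article 2, Article 3, Article 4, Article 6, Article 8, and Article 9 remain in effect.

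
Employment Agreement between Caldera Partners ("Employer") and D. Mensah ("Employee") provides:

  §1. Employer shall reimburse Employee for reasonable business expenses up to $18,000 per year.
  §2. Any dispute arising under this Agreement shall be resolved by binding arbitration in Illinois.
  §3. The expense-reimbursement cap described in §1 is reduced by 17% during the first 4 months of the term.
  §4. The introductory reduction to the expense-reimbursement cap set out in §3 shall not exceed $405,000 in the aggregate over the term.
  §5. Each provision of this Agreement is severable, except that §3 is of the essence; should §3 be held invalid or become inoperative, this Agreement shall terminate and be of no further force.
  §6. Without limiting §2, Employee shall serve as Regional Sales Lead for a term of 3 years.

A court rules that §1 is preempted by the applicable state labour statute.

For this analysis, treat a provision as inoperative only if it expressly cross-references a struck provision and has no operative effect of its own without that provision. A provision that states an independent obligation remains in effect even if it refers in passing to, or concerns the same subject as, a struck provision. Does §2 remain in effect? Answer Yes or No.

§1 is struck. The whole of §3 is the introductory reduction to the expense-reimbursement cap, defined by reference to §1, so §3 cannot stand once §1 is removed. The whole of §4 is the aggregate cap on the introductory reduction to the expense-reimbursement cap, defined by reference to §3, so §4 cannot stand once §3 is removed. §5 makes §3 an essential term, and §3 has been rendered inoperative by the cascade; under §5, the entire Agreement is therefore void. No provision of the Agreement survives. §2 is among the inoperative provisions, so the answer is no.

No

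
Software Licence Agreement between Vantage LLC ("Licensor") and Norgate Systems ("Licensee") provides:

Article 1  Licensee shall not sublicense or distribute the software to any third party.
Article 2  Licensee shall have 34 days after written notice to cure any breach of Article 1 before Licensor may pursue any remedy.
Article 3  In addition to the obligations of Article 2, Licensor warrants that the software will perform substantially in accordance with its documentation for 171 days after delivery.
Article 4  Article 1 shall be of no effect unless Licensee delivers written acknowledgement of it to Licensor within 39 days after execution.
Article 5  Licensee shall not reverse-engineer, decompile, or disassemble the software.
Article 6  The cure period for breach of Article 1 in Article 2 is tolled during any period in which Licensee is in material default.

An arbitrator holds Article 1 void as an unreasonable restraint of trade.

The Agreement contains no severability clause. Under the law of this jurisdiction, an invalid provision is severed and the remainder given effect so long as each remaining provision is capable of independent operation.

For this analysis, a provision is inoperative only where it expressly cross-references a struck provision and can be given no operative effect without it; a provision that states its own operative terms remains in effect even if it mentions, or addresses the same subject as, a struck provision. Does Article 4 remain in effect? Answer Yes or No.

No

Article 1 is struck. Article 2 merely fixes the cure period for breach of Article 1; with Article 1 gone it has nothing to operate on and falls away. Article 4 has no operative effect of its own apart from Article 1 and is therefore inoperative. The whole of Article 6 is the tolling of the cure period for breach of Article 1, defined by reference to Article 2, so Article 6 cannot stand once Article 2 is removed. Although Article 3 refers to Article 2, its operative terms do not depend on Article 2, so it remains in effect. Under the stated default rule, only provisions that cannot operate independently fall away; the rest are enforced. The provisions still in force are Article 3 and Article 5. Article 4 is among the inoperative provisions, so the answer is no.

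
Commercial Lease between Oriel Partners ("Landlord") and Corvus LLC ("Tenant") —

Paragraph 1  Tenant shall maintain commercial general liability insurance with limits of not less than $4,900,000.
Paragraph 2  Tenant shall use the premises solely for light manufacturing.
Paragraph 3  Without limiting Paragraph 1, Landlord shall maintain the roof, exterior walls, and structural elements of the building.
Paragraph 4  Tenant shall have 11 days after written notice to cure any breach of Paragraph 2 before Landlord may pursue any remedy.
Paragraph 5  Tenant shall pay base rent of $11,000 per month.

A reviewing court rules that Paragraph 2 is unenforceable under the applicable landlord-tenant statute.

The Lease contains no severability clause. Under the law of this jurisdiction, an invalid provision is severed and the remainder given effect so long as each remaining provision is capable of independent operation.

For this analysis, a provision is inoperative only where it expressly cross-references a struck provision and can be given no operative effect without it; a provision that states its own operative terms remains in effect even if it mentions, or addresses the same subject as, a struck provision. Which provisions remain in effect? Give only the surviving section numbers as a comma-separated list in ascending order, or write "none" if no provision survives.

Paragraph 2 is struck. Paragraph 4 merely fixes the cure period for breach of Paragraph 2; with Paragraph 2 gone it has nothing to operate on and falls away. Under the stated default rule, only provisions that cannot operate independently fall away; the rest are enforced. The provisions still in force are Paragraph 1, Paragraph 3, and Paragraph 5.

1, 3, 5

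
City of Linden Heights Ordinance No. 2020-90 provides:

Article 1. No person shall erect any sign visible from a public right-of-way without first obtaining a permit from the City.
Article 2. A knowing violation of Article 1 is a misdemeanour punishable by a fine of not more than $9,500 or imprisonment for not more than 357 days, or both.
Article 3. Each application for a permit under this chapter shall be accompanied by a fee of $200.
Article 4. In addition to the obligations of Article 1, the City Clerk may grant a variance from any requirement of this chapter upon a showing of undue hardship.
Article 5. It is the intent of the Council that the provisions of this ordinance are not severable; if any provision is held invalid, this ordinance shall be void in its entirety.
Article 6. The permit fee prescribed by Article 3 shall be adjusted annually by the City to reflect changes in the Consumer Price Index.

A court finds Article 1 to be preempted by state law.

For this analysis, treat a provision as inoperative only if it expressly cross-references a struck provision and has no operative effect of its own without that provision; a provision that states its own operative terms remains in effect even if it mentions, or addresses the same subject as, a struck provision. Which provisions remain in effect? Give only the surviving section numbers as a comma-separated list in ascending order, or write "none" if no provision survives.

Article 1 is struck. Article 2 operates only by reference to Article 1, so it falls with Article 1. Article 5 provides that the ordinance is not severable, so the invalidity of any one provision voids the entire ordinance. No provision of the ordinance survives.

none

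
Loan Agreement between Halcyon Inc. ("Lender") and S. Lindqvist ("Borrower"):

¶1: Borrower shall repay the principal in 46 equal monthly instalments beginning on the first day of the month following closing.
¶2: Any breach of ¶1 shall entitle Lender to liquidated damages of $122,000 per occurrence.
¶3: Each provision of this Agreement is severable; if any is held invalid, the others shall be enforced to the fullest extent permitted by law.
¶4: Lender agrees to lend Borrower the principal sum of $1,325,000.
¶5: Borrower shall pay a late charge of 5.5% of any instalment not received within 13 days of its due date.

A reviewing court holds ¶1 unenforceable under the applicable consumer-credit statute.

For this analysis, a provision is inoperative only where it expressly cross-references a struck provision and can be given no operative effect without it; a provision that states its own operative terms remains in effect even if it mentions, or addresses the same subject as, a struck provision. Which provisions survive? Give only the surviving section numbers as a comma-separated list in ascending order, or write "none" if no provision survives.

¶1 is struck. ¶2 has no operative effect of its own apart from ¶1 and is therefore inoperative. Under the severability clause in ¶3, the remaining provisions continue in force. ¶3, ¶4, and ¶5 remain in effect.

3, 4, 5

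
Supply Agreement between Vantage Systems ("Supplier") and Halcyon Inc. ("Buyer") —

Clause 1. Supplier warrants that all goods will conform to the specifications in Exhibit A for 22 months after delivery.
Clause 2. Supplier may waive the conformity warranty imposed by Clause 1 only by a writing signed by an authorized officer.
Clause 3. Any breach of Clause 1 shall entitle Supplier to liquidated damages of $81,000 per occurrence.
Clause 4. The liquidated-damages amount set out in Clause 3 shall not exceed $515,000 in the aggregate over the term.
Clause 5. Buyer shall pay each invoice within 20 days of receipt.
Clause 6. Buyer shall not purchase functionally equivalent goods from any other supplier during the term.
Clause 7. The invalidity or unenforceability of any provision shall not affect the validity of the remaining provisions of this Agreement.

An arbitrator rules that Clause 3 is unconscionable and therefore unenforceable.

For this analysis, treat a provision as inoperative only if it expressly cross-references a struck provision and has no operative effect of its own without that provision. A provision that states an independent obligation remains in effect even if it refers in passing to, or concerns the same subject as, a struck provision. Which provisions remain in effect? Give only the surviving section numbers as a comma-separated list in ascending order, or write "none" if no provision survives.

1, 2, 5, 6, 7

Clause 3 is struck. Clause 4 has no operative effect of its own apart from Clause 3 and is therefore inoperative. Under the severability clause in Clause 7, the remaining provisions continue in force. Clause 1, Clause 2, Clause 5, Clause 6, and Clause 7 remain in effect.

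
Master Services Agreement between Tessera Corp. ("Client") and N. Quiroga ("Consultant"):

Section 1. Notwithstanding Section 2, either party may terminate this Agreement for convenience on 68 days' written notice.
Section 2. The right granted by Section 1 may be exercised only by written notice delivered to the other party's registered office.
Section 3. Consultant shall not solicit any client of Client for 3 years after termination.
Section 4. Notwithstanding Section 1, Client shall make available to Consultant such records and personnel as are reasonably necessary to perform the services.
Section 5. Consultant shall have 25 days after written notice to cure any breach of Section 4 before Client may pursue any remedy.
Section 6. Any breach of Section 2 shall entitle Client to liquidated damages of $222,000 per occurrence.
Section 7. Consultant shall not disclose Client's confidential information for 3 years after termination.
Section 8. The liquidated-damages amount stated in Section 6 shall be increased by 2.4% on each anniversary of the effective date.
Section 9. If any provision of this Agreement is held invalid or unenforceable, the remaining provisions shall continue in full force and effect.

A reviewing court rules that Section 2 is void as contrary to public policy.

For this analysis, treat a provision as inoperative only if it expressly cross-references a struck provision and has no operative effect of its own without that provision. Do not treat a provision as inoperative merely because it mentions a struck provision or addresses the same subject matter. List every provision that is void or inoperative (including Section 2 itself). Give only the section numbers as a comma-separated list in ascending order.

2, 6, 8

Section 2 is struck. Section 6 does nothing except set the liquidated-damages amount by reference to Section 2; with Section 2 gone it has no independent effect and is inoperative. Section 8 has no operative effect of its own apart from Section 6 and is therefore inoperative. Section 1 mentions Section 2 but its own obligation stands independently of Section 2, so Section 1 is not affected. Under the severability clause in Section 9, the remaining provisions continue in force. The provisions still in force are Section 1, Section 3, Section 4, Section 5, Section 7, and Section 9.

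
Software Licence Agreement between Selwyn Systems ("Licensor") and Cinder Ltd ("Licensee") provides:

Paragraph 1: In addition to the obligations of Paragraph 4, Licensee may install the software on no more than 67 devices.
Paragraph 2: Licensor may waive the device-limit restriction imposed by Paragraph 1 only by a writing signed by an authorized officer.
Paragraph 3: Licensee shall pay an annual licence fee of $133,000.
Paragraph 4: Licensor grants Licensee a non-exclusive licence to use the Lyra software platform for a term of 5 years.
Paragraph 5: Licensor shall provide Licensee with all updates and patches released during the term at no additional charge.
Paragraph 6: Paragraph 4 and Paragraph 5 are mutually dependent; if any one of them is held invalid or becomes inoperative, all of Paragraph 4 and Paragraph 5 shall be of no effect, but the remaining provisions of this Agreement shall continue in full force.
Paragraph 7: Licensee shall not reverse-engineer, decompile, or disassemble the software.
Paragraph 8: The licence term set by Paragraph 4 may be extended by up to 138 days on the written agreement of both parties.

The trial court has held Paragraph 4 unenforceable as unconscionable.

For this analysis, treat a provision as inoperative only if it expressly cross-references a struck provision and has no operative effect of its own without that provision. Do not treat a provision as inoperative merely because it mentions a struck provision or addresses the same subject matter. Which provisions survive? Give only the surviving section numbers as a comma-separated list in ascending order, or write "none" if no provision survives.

Paragraph 4 is struck. The whole of Paragraph 8 is the extension of the licence term, defined by reference to Paragraph 4, so Paragraph 8 cannot stand once Paragraph 4 is removed. Although Paragraph 1 refers to Paragraph 4, its operative terms do not depend on Paragraph 4, so it remains in effect. Paragraph 6 declares Paragraph 4 and Paragraph 5 mutually dependent; since one of them has fallen, all of them are of no effect. That brings down Paragraph 5 as well. The remainder continues in force under Paragraph 6. The provisions still in force are Paragraph 1, Paragraph 2, Paragraph 3, Paragraph 6, and Paragraph 7.

1, 2, 3, 6, 7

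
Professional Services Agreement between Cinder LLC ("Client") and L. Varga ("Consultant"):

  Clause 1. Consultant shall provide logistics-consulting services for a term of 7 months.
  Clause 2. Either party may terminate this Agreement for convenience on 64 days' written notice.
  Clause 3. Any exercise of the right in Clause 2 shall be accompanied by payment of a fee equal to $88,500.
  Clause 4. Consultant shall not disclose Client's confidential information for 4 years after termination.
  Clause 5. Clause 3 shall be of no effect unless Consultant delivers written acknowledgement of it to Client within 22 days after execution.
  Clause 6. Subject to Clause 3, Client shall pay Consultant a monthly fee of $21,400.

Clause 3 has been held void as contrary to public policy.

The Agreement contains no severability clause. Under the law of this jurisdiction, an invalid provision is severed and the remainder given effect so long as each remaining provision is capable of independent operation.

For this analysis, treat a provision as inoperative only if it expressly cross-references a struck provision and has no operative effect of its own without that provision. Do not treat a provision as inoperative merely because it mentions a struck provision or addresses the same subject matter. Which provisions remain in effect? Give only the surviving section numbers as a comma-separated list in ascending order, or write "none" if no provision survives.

Clause 3 is struck. The only function of Clause 5 is the acknowledgement condition for Clause 3, so it cannot stand once Clause 3 is removed. Clause 6 mentions Clause 3 but its own obligation stands independently of Clause 3, so Clause 6 is not affected. With no severability clause, the stated default rule severs what cannot stand and enforces each remaining provision that can operate on its own. Clause 1, Clause 2, Clause 4, and Clause 6 remain in effect.

1, 2, 4, 6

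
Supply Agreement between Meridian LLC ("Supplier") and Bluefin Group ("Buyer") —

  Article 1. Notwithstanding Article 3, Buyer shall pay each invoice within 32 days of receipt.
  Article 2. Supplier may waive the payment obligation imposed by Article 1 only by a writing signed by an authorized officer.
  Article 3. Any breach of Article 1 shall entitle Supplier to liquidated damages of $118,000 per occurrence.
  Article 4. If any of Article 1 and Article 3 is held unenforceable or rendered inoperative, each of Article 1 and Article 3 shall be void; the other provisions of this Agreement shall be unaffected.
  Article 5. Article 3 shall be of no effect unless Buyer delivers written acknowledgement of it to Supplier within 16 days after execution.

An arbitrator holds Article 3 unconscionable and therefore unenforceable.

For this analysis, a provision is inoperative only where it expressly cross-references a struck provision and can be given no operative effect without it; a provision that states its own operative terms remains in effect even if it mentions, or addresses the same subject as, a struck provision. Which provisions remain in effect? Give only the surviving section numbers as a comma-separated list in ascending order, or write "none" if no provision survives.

Article 3 is struck. Article 5 operates only by reference to Article 3, so it falls with Article 3. Article 4 declares Article 1 and Article 3 mutually dependent; since one of them has fallen, all of them are of no effect. That brings down Article 1 as well. Article 2 in turn depends solely on a provision now struck and likewise falls. The remainder continues in force under Article 4. Only Article 4 remains in effect.

4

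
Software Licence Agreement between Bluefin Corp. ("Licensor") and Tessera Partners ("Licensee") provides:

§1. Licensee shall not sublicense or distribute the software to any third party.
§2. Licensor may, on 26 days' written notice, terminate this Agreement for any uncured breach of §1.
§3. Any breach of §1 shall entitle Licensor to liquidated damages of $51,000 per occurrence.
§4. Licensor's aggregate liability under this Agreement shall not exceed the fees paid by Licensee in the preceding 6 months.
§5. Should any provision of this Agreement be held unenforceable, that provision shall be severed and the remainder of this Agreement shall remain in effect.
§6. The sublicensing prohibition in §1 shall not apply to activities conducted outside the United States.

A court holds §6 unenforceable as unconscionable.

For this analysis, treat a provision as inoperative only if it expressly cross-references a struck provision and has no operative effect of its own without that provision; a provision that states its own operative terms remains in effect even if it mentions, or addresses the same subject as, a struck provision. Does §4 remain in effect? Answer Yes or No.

§6 is struck. No other provision's operative terms depend on §6. Under the severability clause in §5, the remaining provisions continue in force. The provisions still in force are §1, §2, §3, §4, and §5. §4 is among the surviving provisions, so the answer is yes.

Yes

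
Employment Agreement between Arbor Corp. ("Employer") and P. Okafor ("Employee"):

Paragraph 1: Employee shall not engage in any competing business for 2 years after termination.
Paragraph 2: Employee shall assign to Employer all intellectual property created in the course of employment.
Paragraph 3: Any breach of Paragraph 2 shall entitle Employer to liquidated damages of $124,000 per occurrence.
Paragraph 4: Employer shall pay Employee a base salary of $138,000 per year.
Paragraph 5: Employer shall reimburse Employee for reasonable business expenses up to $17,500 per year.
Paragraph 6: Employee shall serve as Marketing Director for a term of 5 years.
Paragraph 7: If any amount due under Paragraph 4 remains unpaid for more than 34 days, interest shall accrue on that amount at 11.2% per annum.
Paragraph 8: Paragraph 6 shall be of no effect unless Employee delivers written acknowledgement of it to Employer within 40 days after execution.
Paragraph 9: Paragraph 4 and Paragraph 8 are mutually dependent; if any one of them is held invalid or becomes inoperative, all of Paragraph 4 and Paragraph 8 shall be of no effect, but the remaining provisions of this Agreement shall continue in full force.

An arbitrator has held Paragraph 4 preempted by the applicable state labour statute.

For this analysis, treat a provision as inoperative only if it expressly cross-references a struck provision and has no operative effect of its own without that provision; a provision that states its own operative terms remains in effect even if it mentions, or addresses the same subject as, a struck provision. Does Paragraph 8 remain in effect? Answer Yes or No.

Paragraph 4 is struck. Paragraph 7 has no operative effect of its own apart from Paragraph 4 and is therefore inoperative. Paragraph 9 declares Paragraph 4 and Paragraph 8 mutually dependent; since one of them has fallen, all of them are of no effect. That brings down Paragraph 8 as well. The remainder continues in force under Paragraph 9. The provisions still in force are Paragraph 1, Paragraph 2, Paragraph 3, Paragraph 5, Paragraph 6, and Paragraph 9. Paragraph 8 is among the inoperative provisions, so the answer is no.

No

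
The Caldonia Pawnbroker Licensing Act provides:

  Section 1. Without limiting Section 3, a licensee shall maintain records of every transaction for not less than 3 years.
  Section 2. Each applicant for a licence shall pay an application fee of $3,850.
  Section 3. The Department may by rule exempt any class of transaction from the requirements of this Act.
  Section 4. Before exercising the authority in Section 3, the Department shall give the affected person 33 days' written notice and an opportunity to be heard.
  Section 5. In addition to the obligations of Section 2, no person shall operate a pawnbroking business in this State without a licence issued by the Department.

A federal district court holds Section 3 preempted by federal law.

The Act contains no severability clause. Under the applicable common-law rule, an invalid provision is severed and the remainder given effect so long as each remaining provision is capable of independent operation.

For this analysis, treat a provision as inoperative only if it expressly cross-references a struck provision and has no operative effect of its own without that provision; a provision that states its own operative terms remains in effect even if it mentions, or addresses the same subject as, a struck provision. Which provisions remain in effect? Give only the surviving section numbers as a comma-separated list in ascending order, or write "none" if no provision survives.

Section 3 is struck. Section 4 merely fixes the notice-and-hearing requirement for Section 3; with Section 3 gone it has nothing to operate on and falls away. Although Section 1 refers to Section 3, its operative terms do not depend on Section 3, so it remains in effect. Under the stated default rule, only provisions that cannot operate independently fall away; the rest are enforced. The provisions still in force are Section 1, Section 2, and Section 5.

1, 2, 5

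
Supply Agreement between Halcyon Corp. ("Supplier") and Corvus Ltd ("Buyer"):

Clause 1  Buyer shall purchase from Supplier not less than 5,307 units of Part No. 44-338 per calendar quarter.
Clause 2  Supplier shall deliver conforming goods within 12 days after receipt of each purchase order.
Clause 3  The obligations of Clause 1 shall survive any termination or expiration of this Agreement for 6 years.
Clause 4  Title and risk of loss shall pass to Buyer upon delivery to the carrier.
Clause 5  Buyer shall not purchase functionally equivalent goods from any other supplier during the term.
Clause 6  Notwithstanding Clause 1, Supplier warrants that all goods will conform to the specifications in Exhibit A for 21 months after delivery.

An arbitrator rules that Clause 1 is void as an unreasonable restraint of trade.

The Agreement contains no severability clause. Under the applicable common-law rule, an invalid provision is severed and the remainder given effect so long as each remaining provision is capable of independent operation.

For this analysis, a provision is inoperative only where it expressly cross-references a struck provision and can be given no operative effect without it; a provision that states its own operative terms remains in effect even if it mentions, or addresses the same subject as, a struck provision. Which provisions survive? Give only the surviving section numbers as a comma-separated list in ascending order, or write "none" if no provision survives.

Clause 1 is struck. Clause 3 operates only by reference to Clause 1, so it falls with Clause 1. Clause 6 mentions Clause 1 but its own obligation stands independently of Clause 1, so Clause 6 is not affected. Under the stated default rule, only provisions that cannot operate independently fall away; the rest are enforced. The provisions still in force are Clause 2, Clause 4, Clause 5, and Clause 6.

2, 4, 5, 6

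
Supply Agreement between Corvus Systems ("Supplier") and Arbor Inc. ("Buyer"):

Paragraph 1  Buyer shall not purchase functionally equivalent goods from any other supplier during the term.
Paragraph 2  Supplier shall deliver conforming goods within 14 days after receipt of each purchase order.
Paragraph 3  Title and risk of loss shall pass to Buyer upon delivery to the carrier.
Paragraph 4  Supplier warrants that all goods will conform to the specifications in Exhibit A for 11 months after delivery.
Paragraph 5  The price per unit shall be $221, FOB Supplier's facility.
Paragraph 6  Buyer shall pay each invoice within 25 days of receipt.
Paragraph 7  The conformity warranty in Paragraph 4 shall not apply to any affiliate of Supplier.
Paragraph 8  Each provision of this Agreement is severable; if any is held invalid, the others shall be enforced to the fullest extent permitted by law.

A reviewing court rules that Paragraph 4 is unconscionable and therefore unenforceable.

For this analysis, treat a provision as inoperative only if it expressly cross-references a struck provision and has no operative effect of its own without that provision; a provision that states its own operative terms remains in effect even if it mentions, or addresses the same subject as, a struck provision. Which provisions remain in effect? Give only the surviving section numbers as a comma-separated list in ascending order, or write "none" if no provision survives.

Paragraph 4 is struck. Paragraph 7 operates only by reference to Paragraph 4, so it falls with Paragraph 4. Under the severability clause in Paragraph 8, the remaining provisions continue in force. The provisions still in force are Paragraph 1, Paragraph 2, Paragraph 3, Paragraph 5, Paragraph 6, and Paragraph 8.

1, 2, 3, 5, 6, 8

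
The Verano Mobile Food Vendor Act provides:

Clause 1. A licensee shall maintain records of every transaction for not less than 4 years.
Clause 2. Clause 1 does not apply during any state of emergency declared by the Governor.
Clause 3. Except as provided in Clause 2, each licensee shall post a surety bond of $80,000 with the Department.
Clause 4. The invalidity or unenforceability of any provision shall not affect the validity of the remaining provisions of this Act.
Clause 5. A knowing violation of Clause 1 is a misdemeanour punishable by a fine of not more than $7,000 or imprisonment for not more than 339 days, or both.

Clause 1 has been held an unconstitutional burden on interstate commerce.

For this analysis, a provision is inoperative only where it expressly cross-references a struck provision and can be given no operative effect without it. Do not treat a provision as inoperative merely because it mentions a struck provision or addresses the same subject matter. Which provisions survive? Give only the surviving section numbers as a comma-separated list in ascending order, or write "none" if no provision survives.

3, 4

Clause 1 is struck. Clause 2 operates only by reference to Clause 1, so it falls with Clause 1. Clause 5 has no operative effect of its own apart from Clause 1 and is therefore inoperative. Although Clause 3 refers to Clause 2, its operative terms do not depend on Clause 2, so it remains in effect. Under the severability clause in Clause 4, the remaining provisions continue in force. Clause 3 and Clause 4 remain in effect.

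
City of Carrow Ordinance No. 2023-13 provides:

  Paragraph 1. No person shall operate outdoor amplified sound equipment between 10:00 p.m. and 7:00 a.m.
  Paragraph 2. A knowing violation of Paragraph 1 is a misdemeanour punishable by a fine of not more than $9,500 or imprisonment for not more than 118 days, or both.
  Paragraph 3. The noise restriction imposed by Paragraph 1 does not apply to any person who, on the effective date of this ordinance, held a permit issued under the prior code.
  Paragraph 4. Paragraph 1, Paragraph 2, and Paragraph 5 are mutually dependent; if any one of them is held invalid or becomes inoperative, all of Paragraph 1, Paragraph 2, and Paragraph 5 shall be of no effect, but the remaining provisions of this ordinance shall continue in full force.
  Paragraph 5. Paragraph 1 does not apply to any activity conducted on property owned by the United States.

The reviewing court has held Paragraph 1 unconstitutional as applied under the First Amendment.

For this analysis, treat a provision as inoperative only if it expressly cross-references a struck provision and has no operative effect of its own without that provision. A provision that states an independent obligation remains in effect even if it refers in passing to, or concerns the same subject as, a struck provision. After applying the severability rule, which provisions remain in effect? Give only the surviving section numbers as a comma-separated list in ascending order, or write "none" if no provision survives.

4

Paragraph 1 is struck. Paragraph 2 merely fixes the criminal penalty for violating Paragraph 1; with Paragraph 1 gone it has nothing to operate on and falls away. The only function of Paragraph 3 is the grandfather exemption from Paragraph 1, so it cannot stand once Paragraph 1 is removed. The only function of Paragraph 5 is the public-property exemption from Paragraph 1, so it cannot stand once Paragraph 1 is removed. Paragraph 4 declares Paragraph 1, Paragraph 2, and Paragraph 5 mutually dependent; since one of them has fallen, all of them are of no effect. The remainder continues in force under Paragraph 4. Only Paragraph 4 remains in effect.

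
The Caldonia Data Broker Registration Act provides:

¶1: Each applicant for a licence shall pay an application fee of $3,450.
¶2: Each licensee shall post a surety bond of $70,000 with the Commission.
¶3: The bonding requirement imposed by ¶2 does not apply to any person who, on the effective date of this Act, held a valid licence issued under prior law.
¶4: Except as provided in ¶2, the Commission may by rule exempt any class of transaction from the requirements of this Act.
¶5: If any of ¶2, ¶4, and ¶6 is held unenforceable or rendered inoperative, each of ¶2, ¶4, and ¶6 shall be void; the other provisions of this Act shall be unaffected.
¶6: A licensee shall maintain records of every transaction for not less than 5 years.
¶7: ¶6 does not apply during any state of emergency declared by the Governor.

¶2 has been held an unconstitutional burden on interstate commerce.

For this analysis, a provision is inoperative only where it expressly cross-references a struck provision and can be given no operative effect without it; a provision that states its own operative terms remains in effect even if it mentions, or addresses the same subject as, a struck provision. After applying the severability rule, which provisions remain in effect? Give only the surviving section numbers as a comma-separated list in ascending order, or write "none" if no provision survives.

1, 5

¶2 is struck. ¶3 merely fixes the grandfather exemption from ¶2; with ¶2 gone it has nothing to operate on and falls away. ¶5 declares ¶2, ¶4, and ¶6 mutually dependent; since one of them has fallen, all of them are of no effect. That brings down ¶4 and ¶6 as well. ¶7 in turn depends solely on a provision now struck and likewise falls. The remainder continues in force under ¶5. The provisions still in force are ¶1 and ¶5.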